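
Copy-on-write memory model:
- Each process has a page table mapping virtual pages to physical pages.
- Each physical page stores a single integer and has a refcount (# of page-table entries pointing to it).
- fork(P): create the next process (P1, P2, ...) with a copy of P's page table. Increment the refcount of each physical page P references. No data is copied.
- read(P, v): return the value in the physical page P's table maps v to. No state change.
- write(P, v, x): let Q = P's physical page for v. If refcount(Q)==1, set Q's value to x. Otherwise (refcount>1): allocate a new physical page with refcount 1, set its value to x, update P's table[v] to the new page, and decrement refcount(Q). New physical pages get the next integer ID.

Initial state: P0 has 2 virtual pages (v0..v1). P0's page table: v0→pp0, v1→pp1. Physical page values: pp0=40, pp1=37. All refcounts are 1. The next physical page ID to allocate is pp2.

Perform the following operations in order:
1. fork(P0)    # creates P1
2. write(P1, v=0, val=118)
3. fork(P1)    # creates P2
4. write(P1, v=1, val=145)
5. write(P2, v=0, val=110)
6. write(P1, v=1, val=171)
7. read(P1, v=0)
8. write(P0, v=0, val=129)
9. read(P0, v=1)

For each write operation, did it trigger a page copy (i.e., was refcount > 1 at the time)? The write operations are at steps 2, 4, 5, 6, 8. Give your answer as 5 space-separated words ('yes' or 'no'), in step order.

Op 1: fork(P0) -> P1. 2 ppages; refcounts: pp0:2 pp1:2
Op 2: write(P1, v0, 118). refcount(pp0)=2>1 -> COPY to pp2. 3 ppages; refcounts: pp0:1 pp1:2 pp2:1
Op 3: fork(P1) -> P2. 3 ppages; refcounts: pp0:1 pp1:3 pp2:2
Op 4: write(P1, v1, 145). refcount(pp1)=3>1 -> COPY to pp3. 4 ppages; refcounts: pp0:1 pp1:2 pp2:2 pp3:1
Op 5: write(P2, v0, 110). refcount(pp2)=2>1 -> COPY to pp4. 5 ppages; refcounts: pp0:1 pp1:2 pp2:1 pp3:1 pp4:1
Op 6: write(P1, v1, 171). refcount(pp3)=1 -> write in place. 5 ppages; refcounts: pp0:1 pp1:2 pp2:1 pp3:1 pp4:1
Op 7: read(P1, v0) -> 118. No state change.
Op 8: write(P0, v0, 129). refcount(pp0)=1 -> write in place. 5 ppages; refcounts: pp0:1 pp1:2 pp2:1 pp3:1 pp4:1
Op 9: read(P0, v1) -> 37. No state change.

yes yes yes no no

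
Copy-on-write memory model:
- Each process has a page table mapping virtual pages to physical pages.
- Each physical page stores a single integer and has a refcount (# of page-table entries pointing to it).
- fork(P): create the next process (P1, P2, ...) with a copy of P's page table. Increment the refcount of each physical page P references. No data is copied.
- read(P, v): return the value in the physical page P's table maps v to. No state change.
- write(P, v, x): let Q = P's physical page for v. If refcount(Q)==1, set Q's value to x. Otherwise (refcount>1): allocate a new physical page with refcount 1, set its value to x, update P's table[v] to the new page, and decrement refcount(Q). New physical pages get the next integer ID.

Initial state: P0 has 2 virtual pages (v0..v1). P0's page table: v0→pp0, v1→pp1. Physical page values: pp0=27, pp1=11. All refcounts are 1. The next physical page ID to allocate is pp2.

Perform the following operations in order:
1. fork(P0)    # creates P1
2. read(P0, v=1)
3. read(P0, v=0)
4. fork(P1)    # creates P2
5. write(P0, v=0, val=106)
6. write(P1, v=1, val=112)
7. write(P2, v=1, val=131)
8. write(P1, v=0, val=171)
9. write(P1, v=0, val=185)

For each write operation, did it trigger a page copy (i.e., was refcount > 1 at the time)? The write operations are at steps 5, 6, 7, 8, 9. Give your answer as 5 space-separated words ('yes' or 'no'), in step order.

Op 1: fork(P0) -> P1. 2 ppages; refcounts: pp0:2 pp1:2
Op 2: read(P0, v1) -> 11. No state change.
Op 3: read(P0, v0) -> 27. No state change.
Op 4: fork(P1) -> P2. 2 ppages; refcounts: pp0:3 pp1:3
Op 5: write(P0, v0, 106). refcount(pp0)=3>1 -> COPY to pp2. 3 ppages; refcounts: pp0:2 pp1:3 pp2:1
Op 6: write(P1, v1, 112). refcount(pp1)=3>1 -> COPY to pp3. 4 ppages; refcounts: pp0:2 pp1:2 pp2:1 pp3:1
Op 7: write(P2, v1, 131). refcount(pp1)=2>1 -> COPY to pp4. 5 ppages; refcounts: pp0:2 pp1:1 pp2:1 pp3:1 pp4:1
Op 8: write(P1, v0, 171). refcount(pp0)=2>1 -> COPY to pp5. 6 ppages; refcounts: pp0:1 pp1:1 pp2:1 pp3:1 pp4:1 pp5:1
Op 9: write(P1, v0, 185). refcount(pp5)=1 -> write in place. 6 ppages; refcounts: pp0:1 pp1:1 pp2:1 pp3:1 pp4:1 pp5:1

yes yes yes yes no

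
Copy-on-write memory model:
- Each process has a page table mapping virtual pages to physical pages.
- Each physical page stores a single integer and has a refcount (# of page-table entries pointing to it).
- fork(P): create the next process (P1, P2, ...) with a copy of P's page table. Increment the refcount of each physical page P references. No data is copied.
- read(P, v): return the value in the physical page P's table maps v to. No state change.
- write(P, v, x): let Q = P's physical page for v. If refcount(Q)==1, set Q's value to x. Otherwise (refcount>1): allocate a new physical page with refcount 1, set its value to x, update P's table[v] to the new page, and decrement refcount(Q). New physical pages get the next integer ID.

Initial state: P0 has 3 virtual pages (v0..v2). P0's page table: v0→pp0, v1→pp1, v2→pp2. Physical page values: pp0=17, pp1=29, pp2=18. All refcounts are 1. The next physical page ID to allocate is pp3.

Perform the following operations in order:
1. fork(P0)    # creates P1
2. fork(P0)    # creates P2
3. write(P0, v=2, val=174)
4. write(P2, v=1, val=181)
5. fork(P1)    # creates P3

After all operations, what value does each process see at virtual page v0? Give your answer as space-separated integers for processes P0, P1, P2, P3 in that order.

Op 1: fork(P0) -> P1. 3 ppages; refcounts: pp0:2 pp1:2 pp2:2
Op 2: fork(P0) -> P2. 3 ppages; refcounts: pp0:3 pp1:3 pp2:3
Op 3: write(P0, v2, 174). refcount(pp2)=3>1 -> COPY to pp3. 4 ppages; refcounts: pp0:3 pp1:3 pp2:2 pp3:1
Op 4: write(P2, v1, 181). refcount(pp1)=3>1 -> COPY to pp4. 5 ppages; refcounts: pp0:3 pp1:2 pp2:2 pp3:1 pp4:1
Op 5: fork(P1) -> P3. 5 ppages; refcounts: pp0:4 pp1:3 pp2:3 pp3:1 pp4:1
P0: v0 -> pp0 = 17
P1: v0 -> pp0 = 17
P2: v0 -> pp0 = 17
P3: v0 -> pp0 = 17

Answer: 17 17 17 17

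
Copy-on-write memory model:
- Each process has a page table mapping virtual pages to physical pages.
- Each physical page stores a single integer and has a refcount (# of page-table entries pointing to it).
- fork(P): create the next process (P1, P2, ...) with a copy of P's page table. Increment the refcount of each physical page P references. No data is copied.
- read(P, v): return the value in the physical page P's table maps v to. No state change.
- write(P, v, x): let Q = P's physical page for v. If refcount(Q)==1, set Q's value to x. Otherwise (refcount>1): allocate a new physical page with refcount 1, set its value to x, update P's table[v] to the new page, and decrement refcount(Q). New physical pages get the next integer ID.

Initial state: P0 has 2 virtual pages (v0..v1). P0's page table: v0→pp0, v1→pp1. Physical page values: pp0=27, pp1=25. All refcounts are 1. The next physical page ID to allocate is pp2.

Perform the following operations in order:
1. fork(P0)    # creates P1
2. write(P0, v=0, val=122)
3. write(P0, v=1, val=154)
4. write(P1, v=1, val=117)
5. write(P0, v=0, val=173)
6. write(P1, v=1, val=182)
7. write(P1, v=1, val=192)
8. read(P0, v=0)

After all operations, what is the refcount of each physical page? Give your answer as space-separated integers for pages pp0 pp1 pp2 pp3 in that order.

Op 1: fork(P0) -> P1. 2 ppages; refcounts: pp0:2 pp1:2
Op 2: write(P0, v0, 122). refcount(pp0)=2>1 -> COPY to pp2. 3 ppages; refcounts: pp0:1 pp1:2 pp2:1
Op 3: write(P0, v1, 154). refcount(pp1)=2>1 -> COPY to pp3. 4 ppages; refcounts: pp0:1 pp1:1 pp2:1 pp3:1
Op 4: write(P1, v1, 117). refcount(pp1)=1 -> write in place. 4 ppages; refcounts: pp0:1 pp1:1 pp2:1 pp3:1
Op 5: write(P0, v0, 173). refcount(pp2)=1 -> write in place. 4 ppages; refcounts: pp0:1 pp1:1 pp2:1 pp3:1
Op 6: write(P1, v1, 182). refcount(pp1)=1 -> write in place. 4 ppages; refcounts: pp0:1 pp1:1 pp2:1 pp3:1
Op 7: write(P1, v1, 192). refcount(pp1)=1 -> write in place. 4 ppages; refcounts: pp0:1 pp1:1 pp2:1 pp3:1
Op 8: read(P0, v0) -> 173. No state change.

Answer: 1 1 1 1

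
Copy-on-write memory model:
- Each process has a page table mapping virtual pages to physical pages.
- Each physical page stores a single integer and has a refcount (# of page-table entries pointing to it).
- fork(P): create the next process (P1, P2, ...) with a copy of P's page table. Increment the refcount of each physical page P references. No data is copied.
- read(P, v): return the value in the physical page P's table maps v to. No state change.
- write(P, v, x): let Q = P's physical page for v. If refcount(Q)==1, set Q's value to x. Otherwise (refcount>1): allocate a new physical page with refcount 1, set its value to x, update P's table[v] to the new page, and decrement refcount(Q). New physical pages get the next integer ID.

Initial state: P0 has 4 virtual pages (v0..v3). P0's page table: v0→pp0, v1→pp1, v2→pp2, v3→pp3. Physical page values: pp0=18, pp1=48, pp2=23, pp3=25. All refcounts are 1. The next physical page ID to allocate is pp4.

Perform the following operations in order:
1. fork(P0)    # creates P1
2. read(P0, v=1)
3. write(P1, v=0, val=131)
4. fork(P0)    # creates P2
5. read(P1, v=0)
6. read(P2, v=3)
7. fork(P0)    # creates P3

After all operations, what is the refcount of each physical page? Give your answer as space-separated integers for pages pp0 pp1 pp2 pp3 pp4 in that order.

Answer: 3 4 4 4 1

Derivation:
Op 1: fork(P0) -> P1. 4 ppages; refcounts: pp0:2 pp1:2 pp2:2 pp3:2
Op 2: read(P0, v1) -> 48. No state change.
Op 3: write(P1, v0, 131). refcount(pp0)=2>1 -> COPY to pp4. 5 ppages; refcounts: pp0:1 pp1:2 pp2:2 pp3:2 pp4:1
Op 4: fork(P0) -> P2. 5 ppages; refcounts: pp0:2 pp1:3 pp2:3 pp3:3 pp4:1
Op 5: read(P1, v0) -> 131. No state change.
Op 6: read(P2, v3) -> 25. No state change.
Op 7: fork(P0) -> P3. 5 ppages; refcounts: pp0:3 pp1:4 pp2:4 pp3:4 pp4:1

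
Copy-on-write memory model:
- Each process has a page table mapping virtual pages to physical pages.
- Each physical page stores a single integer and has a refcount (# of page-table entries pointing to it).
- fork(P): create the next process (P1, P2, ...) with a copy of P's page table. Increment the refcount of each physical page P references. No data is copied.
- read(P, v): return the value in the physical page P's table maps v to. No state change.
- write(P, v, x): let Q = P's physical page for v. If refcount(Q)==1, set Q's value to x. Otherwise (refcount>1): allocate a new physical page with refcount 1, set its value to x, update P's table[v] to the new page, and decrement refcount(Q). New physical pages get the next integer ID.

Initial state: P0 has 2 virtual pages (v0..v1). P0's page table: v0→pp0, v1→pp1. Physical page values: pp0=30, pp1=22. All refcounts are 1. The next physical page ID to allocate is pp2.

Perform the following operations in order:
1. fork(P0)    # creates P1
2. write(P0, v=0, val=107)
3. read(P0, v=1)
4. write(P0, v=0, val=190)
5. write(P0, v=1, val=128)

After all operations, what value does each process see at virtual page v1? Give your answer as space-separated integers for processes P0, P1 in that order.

Answer: 128 22

Derivation:
Op 1: fork(P0) -> P1. 2 ppages; refcounts: pp0:2 pp1:2
Op 2: write(P0, v0, 107). refcount(pp0)=2>1 -> COPY to pp2. 3 ppages; refcounts: pp0:1 pp1:2 pp2:1
Op 3: read(P0, v1) -> 22. No state change.
Op 4: write(P0, v0, 190). refcount(pp2)=1 -> write in place. 3 ppages; refcounts: pp0:1 pp1:2 pp2:1
Op 5: write(P0, v1, 128). refcount(pp1)=2>1 -> COPY to pp3. 4 ppages; refcounts: pp0:1 pp1:1 pp2:1 pp3:1
P0: v1 -> pp3 = 128
P1: v1 -> pp1 = 22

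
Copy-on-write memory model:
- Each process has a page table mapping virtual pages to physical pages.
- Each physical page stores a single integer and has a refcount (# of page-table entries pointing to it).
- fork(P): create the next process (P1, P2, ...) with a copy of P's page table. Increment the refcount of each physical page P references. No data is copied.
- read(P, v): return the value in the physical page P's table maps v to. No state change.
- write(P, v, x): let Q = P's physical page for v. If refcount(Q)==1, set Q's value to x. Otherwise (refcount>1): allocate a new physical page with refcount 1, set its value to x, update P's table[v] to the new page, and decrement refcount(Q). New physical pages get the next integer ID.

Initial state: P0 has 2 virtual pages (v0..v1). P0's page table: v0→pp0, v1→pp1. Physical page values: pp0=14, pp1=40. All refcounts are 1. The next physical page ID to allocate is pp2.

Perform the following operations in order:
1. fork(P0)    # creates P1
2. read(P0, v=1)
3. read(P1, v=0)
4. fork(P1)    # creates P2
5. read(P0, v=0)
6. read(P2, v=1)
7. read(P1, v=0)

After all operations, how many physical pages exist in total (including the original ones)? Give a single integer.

Answer: 2

Derivation:
Op 1: fork(P0) -> P1. 2 ppages; refcounts: pp0:2 pp1:2
Op 2: read(P0, v1) -> 40. No state change.
Op 3: read(P1, v0) -> 14. No state change.
Op 4: fork(P1) -> P2. 2 ppages; refcounts: pp0:3 pp1:3
Op 5: read(P0, v0) -> 14. No state change.
Op 6: read(P2, v1) -> 40. No state change.
Op 7: read(P1, v0) -> 14. No state change.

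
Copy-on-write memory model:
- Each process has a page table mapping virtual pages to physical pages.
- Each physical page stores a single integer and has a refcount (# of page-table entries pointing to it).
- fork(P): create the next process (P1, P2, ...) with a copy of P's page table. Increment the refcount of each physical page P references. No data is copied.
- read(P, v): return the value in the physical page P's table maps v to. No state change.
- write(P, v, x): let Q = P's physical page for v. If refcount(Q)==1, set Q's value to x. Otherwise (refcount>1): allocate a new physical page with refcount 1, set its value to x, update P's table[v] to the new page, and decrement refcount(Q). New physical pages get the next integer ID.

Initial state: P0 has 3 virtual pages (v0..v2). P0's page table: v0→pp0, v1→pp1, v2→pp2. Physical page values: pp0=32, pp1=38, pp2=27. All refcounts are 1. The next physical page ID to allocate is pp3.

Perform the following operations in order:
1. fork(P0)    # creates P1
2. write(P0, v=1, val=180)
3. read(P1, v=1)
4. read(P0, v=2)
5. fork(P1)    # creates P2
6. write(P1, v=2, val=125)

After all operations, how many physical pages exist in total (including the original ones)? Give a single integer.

Answer: 5

Derivation:
Op 1: fork(P0) -> P1. 3 ppages; refcounts: pp0:2 pp1:2 pp2:2
Op 2: write(P0, v1, 180). refcount(pp1)=2>1 -> COPY to pp3. 4 ppages; refcounts: pp0:2 pp1:1 pp2:2 pp3:1
Op 3: read(P1, v1) -> 38. No state change.
Op 4: read(P0, v2) -> 27. No state change.
Op 5: fork(P1) -> P2. 4 ppages; refcounts: pp0:3 pp1:2 pp2:3 pp3:1
Op 6: write(P1, v2, 125). refcount(pp2)=3>1 -> COPY to pp4. 5 ppages; refcounts: pp0:3 pp1:2 pp2:2 pp3:1 pp4:1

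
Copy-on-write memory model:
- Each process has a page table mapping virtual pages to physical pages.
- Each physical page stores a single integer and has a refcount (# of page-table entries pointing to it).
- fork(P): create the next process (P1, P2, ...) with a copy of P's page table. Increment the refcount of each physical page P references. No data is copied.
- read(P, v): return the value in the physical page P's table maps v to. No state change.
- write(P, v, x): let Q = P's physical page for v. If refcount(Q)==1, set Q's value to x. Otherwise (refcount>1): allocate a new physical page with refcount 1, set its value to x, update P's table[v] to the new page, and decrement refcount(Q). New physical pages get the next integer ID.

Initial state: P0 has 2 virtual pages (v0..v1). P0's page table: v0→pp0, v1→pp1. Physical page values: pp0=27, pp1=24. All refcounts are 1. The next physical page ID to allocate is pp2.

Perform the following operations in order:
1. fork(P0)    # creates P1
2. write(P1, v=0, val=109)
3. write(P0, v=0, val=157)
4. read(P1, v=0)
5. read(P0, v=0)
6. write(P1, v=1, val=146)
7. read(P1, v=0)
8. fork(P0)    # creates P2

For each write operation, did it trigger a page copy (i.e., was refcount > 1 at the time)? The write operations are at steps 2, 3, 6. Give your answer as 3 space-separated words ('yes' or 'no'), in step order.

Op 1: fork(P0) -> P1. 2 ppages; refcounts: pp0:2 pp1:2
Op 2: write(P1, v0, 109). refcount(pp0)=2>1 -> COPY to pp2. 3 ppages; refcounts: pp0:1 pp1:2 pp2:1
Op 3: write(P0, v0, 157). refcount(pp0)=1 -> write in place. 3 ppages; refcounts: pp0:1 pp1:2 pp2:1
Op 4: read(P1, v0) -> 109. No state change.
Op 5: read(P0, v0) -> 157. No state change.
Op 6: write(P1, v1, 146). refcount(pp1)=2>1 -> COPY to pp3. 4 ppages; refcounts: pp0:1 pp1:1 pp2:1 pp3:1
Op 7: read(P1, v0) -> 109. No state change.
Op 8: fork(P0) -> P2. 4 ppages; refcounts: pp0:2 pp1:2 pp2:1 pp3:1

yes no yes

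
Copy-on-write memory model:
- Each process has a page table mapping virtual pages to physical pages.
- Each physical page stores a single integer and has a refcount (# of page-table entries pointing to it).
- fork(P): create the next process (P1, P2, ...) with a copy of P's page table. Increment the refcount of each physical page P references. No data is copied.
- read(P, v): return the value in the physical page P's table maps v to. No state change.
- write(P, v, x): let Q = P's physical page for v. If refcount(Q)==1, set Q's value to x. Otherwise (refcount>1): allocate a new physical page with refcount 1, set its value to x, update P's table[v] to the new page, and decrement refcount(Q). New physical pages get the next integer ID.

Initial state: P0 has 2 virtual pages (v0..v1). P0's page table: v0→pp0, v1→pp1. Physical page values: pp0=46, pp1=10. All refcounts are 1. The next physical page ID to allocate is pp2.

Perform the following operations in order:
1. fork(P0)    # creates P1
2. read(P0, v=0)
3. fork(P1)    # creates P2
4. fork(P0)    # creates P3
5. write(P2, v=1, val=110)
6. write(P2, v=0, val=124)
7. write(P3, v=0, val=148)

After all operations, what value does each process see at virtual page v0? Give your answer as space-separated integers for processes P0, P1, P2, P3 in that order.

Answer: 46 46 124 148

Derivation:
Op 1: fork(P0) -> P1. 2 ppages; refcounts: pp0:2 pp1:2
Op 2: read(P0, v0) -> 46. No state change.
Op 3: fork(P1) -> P2. 2 ppages; refcounts: pp0:3 pp1:3
Op 4: fork(P0) -> P3. 2 ppages; refcounts: pp0:4 pp1:4
Op 5: write(P2, v1, 110). refcount(pp1)=4>1 -> COPY to pp2. 3 ppages; refcounts: pp0:4 pp1:3 pp2:1
Op 6: write(P2, v0, 124). refcount(pp0)=4>1 -> COPY to pp3. 4 ppages; refcounts: pp0:3 pp1:3 pp2:1 pp3:1
Op 7: write(P3, v0, 148). refcount(pp0)=3>1 -> COPY to pp4. 5 ppages; refcounts: pp0:2 pp1:3 pp2:1 pp3:1 pp4:1
P0: v0 -> pp0 = 46
P1: v0 -> pp0 = 46
P2: v0 -> pp3 = 124
P3: v0 -> pp4 = 148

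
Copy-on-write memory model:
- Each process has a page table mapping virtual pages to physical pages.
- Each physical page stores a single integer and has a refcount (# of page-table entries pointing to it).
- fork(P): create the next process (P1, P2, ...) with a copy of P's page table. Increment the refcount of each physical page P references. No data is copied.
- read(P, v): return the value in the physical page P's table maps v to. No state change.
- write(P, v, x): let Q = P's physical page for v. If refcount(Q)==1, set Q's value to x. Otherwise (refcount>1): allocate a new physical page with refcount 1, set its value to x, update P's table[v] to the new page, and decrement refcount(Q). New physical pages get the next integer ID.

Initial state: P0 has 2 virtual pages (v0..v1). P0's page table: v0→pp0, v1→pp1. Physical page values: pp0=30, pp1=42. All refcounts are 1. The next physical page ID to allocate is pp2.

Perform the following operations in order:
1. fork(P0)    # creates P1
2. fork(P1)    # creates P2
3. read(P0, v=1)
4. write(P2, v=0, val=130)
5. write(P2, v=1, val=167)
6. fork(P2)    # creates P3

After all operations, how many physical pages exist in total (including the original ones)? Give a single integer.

Answer: 4

Derivation:
Op 1: fork(P0) -> P1. 2 ppages; refcounts: pp0:2 pp1:2
Op 2: fork(P1) -> P2. 2 ppages; refcounts: pp0:3 pp1:3
Op 3: read(P0, v1) -> 42. No state change.
Op 4: write(P2, v0, 130). refcount(pp0)=3>1 -> COPY to pp2. 3 ppages; refcounts: pp0:2 pp1:3 pp2:1
Op 5: write(P2, v1, 167). refcount(pp1)=3>1 -> COPY to pp3. 4 ppages; refcounts: pp0:2 pp1:2 pp2:1 pp3:1
Op 6: fork(P2) -> P3. 4 ppages; refcounts: pp0:2 pp1:2 pp2:2 pp3:2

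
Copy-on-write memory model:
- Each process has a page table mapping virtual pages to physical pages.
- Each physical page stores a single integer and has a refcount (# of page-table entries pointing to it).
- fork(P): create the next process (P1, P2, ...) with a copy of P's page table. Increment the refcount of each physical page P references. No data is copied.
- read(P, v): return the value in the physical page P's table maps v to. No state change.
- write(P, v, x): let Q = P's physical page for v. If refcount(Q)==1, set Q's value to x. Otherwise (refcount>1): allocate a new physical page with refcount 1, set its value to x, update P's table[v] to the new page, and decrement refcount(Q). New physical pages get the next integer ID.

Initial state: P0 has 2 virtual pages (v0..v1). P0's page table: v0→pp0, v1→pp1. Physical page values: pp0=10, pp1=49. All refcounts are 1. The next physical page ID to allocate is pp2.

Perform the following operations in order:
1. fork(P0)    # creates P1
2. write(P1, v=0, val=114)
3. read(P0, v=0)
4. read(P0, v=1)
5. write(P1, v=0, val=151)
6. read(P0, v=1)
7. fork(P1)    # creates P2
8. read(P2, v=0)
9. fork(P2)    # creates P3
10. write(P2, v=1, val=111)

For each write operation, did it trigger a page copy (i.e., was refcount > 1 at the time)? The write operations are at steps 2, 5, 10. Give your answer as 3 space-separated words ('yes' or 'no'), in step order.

Op 1: fork(P0) -> P1. 2 ppages; refcounts: pp0:2 pp1:2
Op 2: write(P1, v0, 114). refcount(pp0)=2>1 -> COPY to pp2. 3 ppages; refcounts: pp0:1 pp1:2 pp2:1
Op 3: read(P0, v0) -> 10. No state change.
Op 4: read(P0, v1) -> 49. No state change.
Op 5: write(P1, v0, 151). refcount(pp2)=1 -> write in place. 3 ppages; refcounts: pp0:1 pp1:2 pp2:1
Op 6: read(P0, v1) -> 49. No state change.
Op 7: fork(P1) -> P2. 3 ppages; refcounts: pp0:1 pp1:3 pp2:2
Op 8: read(P2, v0) -> 151. No state change.
Op 9: fork(P2) -> P3. 3 ppages; refcounts: pp0:1 pp1:4 pp2:3
Op 10: write(P2, v1, 111). refcount(pp1)=4>1 -> COPY to pp3. 4 ppages; refcounts: pp0:1 pp1:3 pp2:3 pp3:1

yes no yes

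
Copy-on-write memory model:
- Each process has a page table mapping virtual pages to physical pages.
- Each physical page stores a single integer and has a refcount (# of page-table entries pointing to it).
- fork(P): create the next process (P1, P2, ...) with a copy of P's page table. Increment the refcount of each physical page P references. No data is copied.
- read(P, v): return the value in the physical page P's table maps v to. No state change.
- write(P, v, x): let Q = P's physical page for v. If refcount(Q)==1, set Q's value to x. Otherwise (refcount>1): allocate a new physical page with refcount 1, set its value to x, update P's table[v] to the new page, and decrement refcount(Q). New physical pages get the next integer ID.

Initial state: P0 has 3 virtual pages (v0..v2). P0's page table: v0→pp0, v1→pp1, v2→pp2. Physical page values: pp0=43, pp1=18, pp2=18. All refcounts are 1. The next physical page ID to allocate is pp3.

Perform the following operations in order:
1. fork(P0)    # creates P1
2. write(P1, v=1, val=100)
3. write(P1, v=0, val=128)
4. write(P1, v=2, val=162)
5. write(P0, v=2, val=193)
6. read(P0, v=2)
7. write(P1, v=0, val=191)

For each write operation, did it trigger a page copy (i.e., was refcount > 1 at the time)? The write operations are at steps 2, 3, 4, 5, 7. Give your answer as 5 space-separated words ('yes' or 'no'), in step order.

Op 1: fork(P0) -> P1. 3 ppages; refcounts: pp0:2 pp1:2 pp2:2
Op 2: write(P1, v1, 100). refcount(pp1)=2>1 -> COPY to pp3. 4 ppages; refcounts: pp0:2 pp1:1 pp2:2 pp3:1
Op 3: write(P1, v0, 128). refcount(pp0)=2>1 -> COPY to pp4. 5 ppages; refcounts: pp0:1 pp1:1 pp2:2 pp3:1 pp4:1
Op 4: write(P1, v2, 162). refcount(pp2)=2>1 -> COPY to pp5. 6 ppages; refcounts: pp0:1 pp1:1 pp2:1 pp3:1 pp4:1 pp5:1
Op 5: write(P0, v2, 193). refcount(pp2)=1 -> write in place. 6 ppages; refcounts: pp0:1 pp1:1 pp2:1 pp3:1 pp4:1 pp5:1
Op 6: read(P0, v2) -> 193. No state change.
Op 7: write(P1, v0, 191). refcount(pp4)=1 -> write in place. 6 ppages; refcounts: pp0:1 pp1:1 pp2:1 pp3:1 pp4:1 pp5:1

yes yes yes no no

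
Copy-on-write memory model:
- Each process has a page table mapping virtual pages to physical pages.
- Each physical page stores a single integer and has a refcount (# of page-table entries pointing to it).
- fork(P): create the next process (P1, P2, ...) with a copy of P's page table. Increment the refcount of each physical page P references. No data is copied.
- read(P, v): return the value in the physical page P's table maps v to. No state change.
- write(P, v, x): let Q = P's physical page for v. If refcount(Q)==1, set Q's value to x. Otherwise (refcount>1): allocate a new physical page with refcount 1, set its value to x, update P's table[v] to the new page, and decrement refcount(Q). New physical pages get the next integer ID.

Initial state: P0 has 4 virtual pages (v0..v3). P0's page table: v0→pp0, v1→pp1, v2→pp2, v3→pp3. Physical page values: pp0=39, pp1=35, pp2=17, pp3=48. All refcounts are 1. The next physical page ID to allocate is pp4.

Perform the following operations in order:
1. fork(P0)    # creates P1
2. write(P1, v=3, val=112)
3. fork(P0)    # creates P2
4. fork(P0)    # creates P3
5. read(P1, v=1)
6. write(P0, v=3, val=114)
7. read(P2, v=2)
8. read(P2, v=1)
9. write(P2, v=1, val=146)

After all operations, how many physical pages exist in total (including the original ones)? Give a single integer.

Answer: 7

Derivation:
Op 1: fork(P0) -> P1. 4 ppages; refcounts: pp0:2 pp1:2 pp2:2 pp3:2
Op 2: write(P1, v3, 112). refcount(pp3)=2>1 -> COPY to pp4. 5 ppages; refcounts: pp0:2 pp1:2 pp2:2 pp3:1 pp4:1
Op 3: fork(P0) -> P2. 5 ppages; refcounts: pp0:3 pp1:3 pp2:3 pp3:2 pp4:1
Op 4: fork(P0) -> P3. 5 ppages; refcounts: pp0:4 pp1:4 pp2:4 pp3:3 pp4:1
Op 5: read(P1, v1) -> 35. No state change.
Op 6: write(P0, v3, 114). refcount(pp3)=3>1 -> COPY to pp5. 6 ppages; refcounts: pp0:4 pp1:4 pp2:4 pp3:2 pp4:1 pp5:1
Op 7: read(P2, v2) -> 17. No state change.
Op 8: read(P2, v1) -> 35. No state change.
Op 9: write(P2, v1, 146). refcount(pp1)=4>1 -> COPY to pp6. 7 ppages; refcounts: pp0:4 pp1:3 pp2:4 pp3:2 pp4:1 pp5:1 pp6:1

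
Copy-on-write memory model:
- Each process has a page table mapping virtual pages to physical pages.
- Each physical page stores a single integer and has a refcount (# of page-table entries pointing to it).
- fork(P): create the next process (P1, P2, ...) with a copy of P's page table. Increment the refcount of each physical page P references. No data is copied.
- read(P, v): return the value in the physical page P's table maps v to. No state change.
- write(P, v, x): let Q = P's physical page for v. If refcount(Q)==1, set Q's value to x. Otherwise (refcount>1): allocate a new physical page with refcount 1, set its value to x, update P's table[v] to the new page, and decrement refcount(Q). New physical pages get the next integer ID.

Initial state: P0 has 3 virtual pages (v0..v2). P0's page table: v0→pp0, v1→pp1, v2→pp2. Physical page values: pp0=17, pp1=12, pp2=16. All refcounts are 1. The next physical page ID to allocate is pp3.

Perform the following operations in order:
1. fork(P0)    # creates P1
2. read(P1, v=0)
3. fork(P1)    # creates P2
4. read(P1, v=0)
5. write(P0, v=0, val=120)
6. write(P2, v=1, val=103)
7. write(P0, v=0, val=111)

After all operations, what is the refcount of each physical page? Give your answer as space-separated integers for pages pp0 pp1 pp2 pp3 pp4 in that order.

Answer: 2 2 3 1 1

Derivation:
Op 1: fork(P0) -> P1. 3 ppages; refcounts: pp0:2 pp1:2 pp2:2
Op 2: read(P1, v0) -> 17. No state change.
Op 3: fork(P1) -> P2. 3 ppages; refcounts: pp0:3 pp1:3 pp2:3
Op 4: read(P1, v0) -> 17. No state change.
Op 5: write(P0, v0, 120). refcount(pp0)=3>1 -> COPY to pp3. 4 ppages; refcounts: pp0:2 pp1:3 pp2:3 pp3:1
Op 6: write(P2, v1, 103). refcount(pp1)=3>1 -> COPY to pp4. 5 ppages; refcounts: pp0:2 pp1:2 pp2:3 pp3:1 pp4:1
Op 7: write(P0, v0, 111). refcount(pp3)=1 -> write in place. 5 ppages; refcounts: pp0:2 pp1:2 pp2:3 pp3:1 pp4:1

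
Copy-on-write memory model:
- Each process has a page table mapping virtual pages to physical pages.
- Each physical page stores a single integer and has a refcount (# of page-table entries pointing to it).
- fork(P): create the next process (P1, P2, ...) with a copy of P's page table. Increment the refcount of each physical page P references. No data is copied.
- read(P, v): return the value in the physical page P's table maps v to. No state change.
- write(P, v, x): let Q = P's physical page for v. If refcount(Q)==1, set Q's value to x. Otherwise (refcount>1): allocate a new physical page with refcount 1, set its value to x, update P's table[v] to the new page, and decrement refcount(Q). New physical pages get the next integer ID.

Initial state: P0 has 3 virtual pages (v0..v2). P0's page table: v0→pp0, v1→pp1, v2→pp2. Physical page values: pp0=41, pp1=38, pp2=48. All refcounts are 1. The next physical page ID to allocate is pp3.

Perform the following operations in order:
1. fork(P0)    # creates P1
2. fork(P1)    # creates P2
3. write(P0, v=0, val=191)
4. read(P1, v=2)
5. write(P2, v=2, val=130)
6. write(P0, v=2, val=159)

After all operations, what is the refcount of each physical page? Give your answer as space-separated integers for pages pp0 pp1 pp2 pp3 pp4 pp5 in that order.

Answer: 2 3 1 1 1 1

Derivation:
Op 1: fork(P0) -> P1. 3 ppages; refcounts: pp0:2 pp1:2 pp2:2
Op 2: fork(P1) -> P2. 3 ppages; refcounts: pp0:3 pp1:3 pp2:3
Op 3: write(P0, v0, 191). refcount(pp0)=3>1 -> COPY to pp3. 4 ppages; refcounts: pp0:2 pp1:3 pp2:3 pp3:1
Op 4: read(P1, v2) -> 48. No state change.
Op 5: write(P2, v2, 130). refcount(pp2)=3>1 -> COPY to pp4. 5 ppages; refcounts: pp0:2 pp1:3 pp2:2 pp3:1 pp4:1
Op 6: write(P0, v2, 159). refcount(pp2)=2>1 -> COPY to pp5. 6 ppages; refcounts: pp0:2 pp1:3 pp2:1 pp3:1 pp4:1 pp5:1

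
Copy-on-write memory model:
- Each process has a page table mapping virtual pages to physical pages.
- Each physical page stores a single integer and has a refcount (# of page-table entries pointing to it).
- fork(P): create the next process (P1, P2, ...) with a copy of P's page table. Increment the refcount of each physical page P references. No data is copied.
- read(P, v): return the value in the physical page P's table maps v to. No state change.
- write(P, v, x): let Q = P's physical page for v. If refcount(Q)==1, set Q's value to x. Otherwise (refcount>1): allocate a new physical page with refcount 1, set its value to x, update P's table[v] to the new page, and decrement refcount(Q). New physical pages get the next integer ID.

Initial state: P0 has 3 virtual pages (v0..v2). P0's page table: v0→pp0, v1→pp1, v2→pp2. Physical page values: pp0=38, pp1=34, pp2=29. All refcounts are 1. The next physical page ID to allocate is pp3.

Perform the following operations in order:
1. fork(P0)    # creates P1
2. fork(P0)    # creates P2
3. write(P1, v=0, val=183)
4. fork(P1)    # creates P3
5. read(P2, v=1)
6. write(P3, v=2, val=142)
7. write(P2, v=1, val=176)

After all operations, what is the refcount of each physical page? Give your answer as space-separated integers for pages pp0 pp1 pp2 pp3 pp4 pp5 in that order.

Answer: 2 3 3 2 1 1

Derivation:
Op 1: fork(P0) -> P1. 3 ppages; refcounts: pp0:2 pp1:2 pp2:2
Op 2: fork(P0) -> P2. 3 ppages; refcounts: pp0:3 pp1:3 pp2:3
Op 3: write(P1, v0, 183). refcount(pp0)=3>1 -> COPY to pp3. 4 ppages; refcounts: pp0:2 pp1:3 pp2:3 pp3:1
Op 4: fork(P1) -> P3. 4 ppages; refcounts: pp0:2 pp1:4 pp2:4 pp3:2
Op 5: read(P2, v1) -> 34. No state change.
Op 6: write(P3, v2, 142). refcount(pp2)=4>1 -> COPY to pp4. 5 ppages; refcounts: pp0:2 pp1:4 pp2:3 pp3:2 pp4:1
Op 7: write(P2, v1, 176). refcount(pp1)=4>1 -> COPY to pp5. 6 ppages; refcounts: pp0:2 pp1:3 pp2:3 pp3:2 pp4:1 pp5:1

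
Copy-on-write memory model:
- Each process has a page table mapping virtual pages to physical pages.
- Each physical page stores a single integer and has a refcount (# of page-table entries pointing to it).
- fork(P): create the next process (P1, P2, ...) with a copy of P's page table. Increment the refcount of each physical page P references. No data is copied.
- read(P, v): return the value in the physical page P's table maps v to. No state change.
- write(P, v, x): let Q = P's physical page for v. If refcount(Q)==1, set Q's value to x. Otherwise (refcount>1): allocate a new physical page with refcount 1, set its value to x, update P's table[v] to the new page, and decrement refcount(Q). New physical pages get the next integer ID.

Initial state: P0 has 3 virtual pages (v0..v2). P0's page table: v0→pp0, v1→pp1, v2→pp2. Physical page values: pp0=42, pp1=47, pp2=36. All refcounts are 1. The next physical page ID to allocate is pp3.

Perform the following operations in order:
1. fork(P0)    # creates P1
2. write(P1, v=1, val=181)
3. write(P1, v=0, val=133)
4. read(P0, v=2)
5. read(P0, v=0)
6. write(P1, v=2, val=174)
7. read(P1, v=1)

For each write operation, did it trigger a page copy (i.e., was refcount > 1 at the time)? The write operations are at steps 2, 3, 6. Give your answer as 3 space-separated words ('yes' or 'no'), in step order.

Op 1: fork(P0) -> P1. 3 ppages; refcounts: pp0:2 pp1:2 pp2:2
Op 2: write(P1, v1, 181). refcount(pp1)=2>1 -> COPY to pp3. 4 ppages; refcounts: pp0:2 pp1:1 pp2:2 pp3:1
Op 3: write(P1, v0, 133). refcount(pp0)=2>1 -> COPY to pp4. 5 ppages; refcounts: pp0:1 pp1:1 pp2:2 pp3:1 pp4:1
Op 4: read(P0, v2) -> 36. No state change.
Op 5: read(P0, v0) -> 42. No state change.
Op 6: write(P1, v2, 174). refcount(pp2)=2>1 -> COPY to pp5. 6 ppages; refcounts: pp0:1 pp1:1 pp2:1 pp3:1 pp4:1 pp5:1
Op 7: read(P1, v1) -> 181. No state change.

yes yes yes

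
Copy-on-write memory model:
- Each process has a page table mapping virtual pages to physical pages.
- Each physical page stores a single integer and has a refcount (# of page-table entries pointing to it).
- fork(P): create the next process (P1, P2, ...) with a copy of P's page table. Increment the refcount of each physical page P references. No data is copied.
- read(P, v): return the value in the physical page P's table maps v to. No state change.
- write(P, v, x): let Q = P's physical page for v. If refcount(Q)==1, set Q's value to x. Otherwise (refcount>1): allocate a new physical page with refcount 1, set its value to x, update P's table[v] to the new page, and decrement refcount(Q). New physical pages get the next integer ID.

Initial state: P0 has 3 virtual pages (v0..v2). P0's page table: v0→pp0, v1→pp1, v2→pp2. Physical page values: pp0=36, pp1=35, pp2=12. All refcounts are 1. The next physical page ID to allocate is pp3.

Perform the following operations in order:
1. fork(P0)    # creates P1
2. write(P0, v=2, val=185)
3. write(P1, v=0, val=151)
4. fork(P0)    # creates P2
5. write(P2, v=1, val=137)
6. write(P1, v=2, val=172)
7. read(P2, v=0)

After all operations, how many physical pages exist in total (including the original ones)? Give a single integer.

Answer: 6

Derivation:
Op 1: fork(P0) -> P1. 3 ppages; refcounts: pp0:2 pp1:2 pp2:2
Op 2: write(P0, v2, 185). refcount(pp2)=2>1 -> COPY to pp3. 4 ppages; refcounts: pp0:2 pp1:2 pp2:1 pp3:1
Op 3: write(P1, v0, 151). refcount(pp0)=2>1 -> COPY to pp4. 5 ppages; refcounts: pp0:1 pp1:2 pp2:1 pp3:1 pp4:1
Op 4: fork(P0) -> P2. 5 ppages; refcounts: pp0:2 pp1:3 pp2:1 pp3:2 pp4:1
Op 5: write(P2, v1, 137). refcount(pp1)=3>1 -> COPY to pp5. 6 ppages; refcounts: pp0:2 pp1:2 pp2:1 pp3:2 pp4:1 pp5:1
Op 6: write(P1, v2, 172). refcount(pp2)=1 -> write in place. 6 ppages; refcounts: pp0:2 pp1:2 pp2:1 pp3:2 pp4:1 pp5:1
Op 7: read(P2, v0) -> 36. No state change.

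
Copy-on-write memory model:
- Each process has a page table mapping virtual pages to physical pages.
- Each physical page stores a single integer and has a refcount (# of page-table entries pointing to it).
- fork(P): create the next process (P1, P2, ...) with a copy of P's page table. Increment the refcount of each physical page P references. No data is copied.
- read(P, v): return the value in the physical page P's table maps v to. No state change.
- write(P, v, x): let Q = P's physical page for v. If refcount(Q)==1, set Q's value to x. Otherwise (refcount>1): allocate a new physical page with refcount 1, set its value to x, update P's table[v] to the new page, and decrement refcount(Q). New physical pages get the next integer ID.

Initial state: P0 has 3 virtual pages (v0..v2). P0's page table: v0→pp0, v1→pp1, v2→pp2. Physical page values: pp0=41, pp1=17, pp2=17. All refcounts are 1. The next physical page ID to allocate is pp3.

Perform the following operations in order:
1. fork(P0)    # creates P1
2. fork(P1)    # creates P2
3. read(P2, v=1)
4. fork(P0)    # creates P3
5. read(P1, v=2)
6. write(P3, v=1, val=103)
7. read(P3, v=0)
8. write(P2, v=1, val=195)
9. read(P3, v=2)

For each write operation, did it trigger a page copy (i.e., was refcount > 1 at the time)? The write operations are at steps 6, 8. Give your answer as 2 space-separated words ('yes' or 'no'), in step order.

Op 1: fork(P0) -> P1. 3 ppages; refcounts: pp0:2 pp1:2 pp2:2
Op 2: fork(P1) -> P2. 3 ppages; refcounts: pp0:3 pp1:3 pp2:3
Op 3: read(P2, v1) -> 17. No state change.
Op 4: fork(P0) -> P3. 3 ppages; refcounts: pp0:4 pp1:4 pp2:4
Op 5: read(P1, v2) -> 17. No state change.
Op 6: write(P3, v1, 103). refcount(pp1)=4>1 -> COPY to pp3. 4 ppages; refcounts: pp0:4 pp1:3 pp2:4 pp3:1
Op 7: read(P3, v0) -> 41. No state change.
Op 8: write(P2, v1, 195). refcount(pp1)=3>1 -> COPY to pp4. 5 ppages; refcounts: pp0:4 pp1:2 pp2:4 pp3:1 pp4:1
Op 9: read(P3, v2) -> 17. No state change.

yes yes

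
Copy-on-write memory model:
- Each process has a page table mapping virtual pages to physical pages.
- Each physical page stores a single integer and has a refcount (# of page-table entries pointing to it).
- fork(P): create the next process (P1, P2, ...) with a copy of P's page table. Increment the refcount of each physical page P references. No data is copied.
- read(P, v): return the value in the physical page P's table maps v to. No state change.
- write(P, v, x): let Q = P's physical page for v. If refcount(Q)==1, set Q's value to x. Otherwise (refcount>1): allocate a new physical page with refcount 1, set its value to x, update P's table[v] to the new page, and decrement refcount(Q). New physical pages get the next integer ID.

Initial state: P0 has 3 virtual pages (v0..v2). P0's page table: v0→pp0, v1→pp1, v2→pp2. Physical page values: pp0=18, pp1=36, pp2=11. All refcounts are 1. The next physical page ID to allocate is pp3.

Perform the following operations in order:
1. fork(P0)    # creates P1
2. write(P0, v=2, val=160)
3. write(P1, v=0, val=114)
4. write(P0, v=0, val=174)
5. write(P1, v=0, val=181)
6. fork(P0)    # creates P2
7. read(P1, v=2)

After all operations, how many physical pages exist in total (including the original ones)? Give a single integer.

Op 1: fork(P0) -> P1. 3 ppages; refcounts: pp0:2 pp1:2 pp2:2
Op 2: write(P0, v2, 160). refcount(pp2)=2>1 -> COPY to pp3. 4 ppages; refcounts: pp0:2 pp1:2 pp2:1 pp3:1
Op 3: write(P1, v0, 114). refcount(pp0)=2>1 -> COPY to pp4. 5 ppages; refcounts: pp0:1 pp1:2 pp2:1 pp3:1 pp4:1
Op 4: write(P0, v0, 174). refcount(pp0)=1 -> write in place. 5 ppages; refcounts: pp0:1 pp1:2 pp2:1 pp3:1 pp4:1
Op 5: write(P1, v0, 181). refcount(pp4)=1 -> write in place. 5 ppages; refcounts: pp0:1 pp1:2 pp2:1 pp3:1 pp4:1
Op 6: fork(P0) -> P2. 5 ppages; refcounts: pp0:2 pp1:3 pp2:1 pp3:2 pp4:1
Op 7: read(P1, v2) -> 11. No state change.

Answer: 5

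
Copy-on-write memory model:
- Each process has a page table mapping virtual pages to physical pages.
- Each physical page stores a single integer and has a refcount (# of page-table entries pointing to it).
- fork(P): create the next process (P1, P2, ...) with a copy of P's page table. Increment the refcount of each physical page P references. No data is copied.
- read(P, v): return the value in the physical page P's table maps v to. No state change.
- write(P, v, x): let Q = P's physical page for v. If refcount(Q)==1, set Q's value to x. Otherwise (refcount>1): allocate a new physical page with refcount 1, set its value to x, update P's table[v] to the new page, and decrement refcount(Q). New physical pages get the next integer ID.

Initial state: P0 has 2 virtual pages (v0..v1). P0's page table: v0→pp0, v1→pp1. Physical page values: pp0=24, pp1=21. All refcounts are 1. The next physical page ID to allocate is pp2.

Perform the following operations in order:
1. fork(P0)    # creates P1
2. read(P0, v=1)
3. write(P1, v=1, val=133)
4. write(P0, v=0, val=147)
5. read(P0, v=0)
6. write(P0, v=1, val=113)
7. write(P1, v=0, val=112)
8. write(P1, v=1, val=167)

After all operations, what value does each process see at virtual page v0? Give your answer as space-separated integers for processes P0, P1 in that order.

Answer: 147 112

Derivation:
Op 1: fork(P0) -> P1. 2 ppages; refcounts: pp0:2 pp1:2
Op 2: read(P0, v1) -> 21. No state change.
Op 3: write(P1, v1, 133). refcount(pp1)=2>1 -> COPY to pp2. 3 ppages; refcounts: pp0:2 pp1:1 pp2:1
Op 4: write(P0, v0, 147). refcount(pp0)=2>1 -> COPY to pp3. 4 ppages; refcounts: pp0:1 pp1:1 pp2:1 pp3:1
Op 5: read(P0, v0) -> 147. No state change.
Op 6: write(P0, v1, 113). refcount(pp1)=1 -> write in place. 4 ppages; refcounts: pp0:1 pp1:1 pp2:1 pp3:1
Op 7: write(P1, v0, 112). refcount(pp0)=1 -> write in place. 4 ppages; refcounts: pp0:1 pp1:1 pp2:1 pp3:1
Op 8: write(P1, v1, 167). refcount(pp2)=1 -> write in place. 4 ppages; refcounts: pp0:1 pp1:1 pp2:1 pp3:1
P0: v0 -> pp3 = 147
P1: v0 -> pp0 = 112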